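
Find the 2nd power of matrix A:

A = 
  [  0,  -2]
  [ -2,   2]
A² = A·A:
A²[1,1] = (0)(0) + (-2)(-2) = 4
A²[1,2] = (0)(-2) + (-2)(2) = -4
A²[2,1] = (-2)(0) + (2)(-2) = -4
A²[2,2] = (-2)(-2) + (2)(2) = 8
A² = 
  [  4,  -4]
  [ -4,   8]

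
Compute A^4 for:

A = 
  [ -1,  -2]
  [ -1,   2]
A² = A·A:
A²[1,1] = (-1)(-1) + (-2)(-1) = 3
A²[1,2] = (-1)(-2) + (-2)(2) = -2
A²[2,1] = (-1)(-1) + (2)(-1) = -1
A²[2,2] = (-1)(-2) + (2)(2) = 6
A² = 
  [  3,  -2]
  [ -1,   6]

A^3 = A^2·A:
A^3[1,1] = (3)(-1) + (-2)(-1) = -1
A^3[1,2] = (3)(-2) + (-2)(2) = -10
A^3[2,1] = (-1)(-1) + (6)(-1) = -5
A^3[2,2] = (-1)(-2) + (6)(2) = 14
A^3 = 
  [ -1, -10]
  [ -5,  14]

A^4 = A^3·A:
A^4[1,1] = (-1)(-1) + (-10)(-1) = 11
A^4[1,2] = (-1)(-2) + (-10)(2) = -18
A^4[2,1] = (-5)(-1) + (14)(-1) = -9
A^4[2,2] = (-5)(-2) + (14)(2) = 38
A^4 = 
  [ 11, -18]
  [ -9,  38]

Therefore
A^4 = 
  [ 11, -18]
  [ -9,  38]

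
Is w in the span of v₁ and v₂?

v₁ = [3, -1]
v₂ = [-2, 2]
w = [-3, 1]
Yes

Form the augmented matrix and row-reduce:
[v₁|v₂|w] = 
  [  3,  -2,  -3]
  [ -1,   2,   1]
R2 → R2 + (1/3)·R1
REF = 
  [  3,  -2,  -3]
  [  0, 4/3,   0]

No row of the form [0 0 | nonzero], so the system is consistent. Back-substitution gives c₁ = -1, c₂ = 0: w = (-1)·v₁ + (0)·v₂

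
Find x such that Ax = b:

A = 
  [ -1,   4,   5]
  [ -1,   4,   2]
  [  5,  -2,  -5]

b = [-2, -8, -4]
x = [0, -3, 2]

Row reduce the augmented matrix [A|b]:
R2 → R2 - (1)·R1
R3 → R3 + (5)·R1
Swap R2 ↔ R3
REF = 
  [ -1,   4,   5,  -2]
  [  0,  18,  20, -14]
  [  0,   0,  -3,  -6]

Back-substitution:
x₃ = (-6) / (-3) = 2
x₂ = (-14 - (20)(2)) / 18 = -3
x₁ = (-2 - (4)(-3) - (5)(2)) / (-1) = 0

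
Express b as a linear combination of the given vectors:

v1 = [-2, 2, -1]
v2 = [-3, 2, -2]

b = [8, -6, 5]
c1 = -1, c2 = -2

b = -1·v1 + -2·v2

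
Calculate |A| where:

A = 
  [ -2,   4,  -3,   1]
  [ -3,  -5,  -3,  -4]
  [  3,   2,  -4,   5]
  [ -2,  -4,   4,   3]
-1303

Cofactor expansion along row 1: det(A) = a₁₁M₁₁ - a₁₂M₁₂ + a₁₃M₁₃ - a₁₄M₁₄

M₁₁ = det[[-5, -3, -4]; [2, -4, 5]; [-4, 4, 3]]
  = (-5)·((-4)(3) - (5)(4)) - (-3)·((2)(3) - (5)(-4)) + (-4)·((2)(4) - (-4)(-4))
  = (-5)(-32) - (-3)(26) + (-4)(-8)
  = 270
M₁₂ = det[[-3, -3, -4]; [3, -4, 5]; [-2, 4, 3]]
  = (-3)·((-4)(3) - (5)(4)) - (-3)·((3)(3) - (5)(-2)) + (-4)·((3)(4) - (-4)(-2))
  = (-3)(-32) - (-3)(19) + (-4)(4)
  = 137
M₁₃ = det[[-3, -5, -4]; [3, 2, 5]; [-2, -4, 3]]
  = (-3)·((2)(3) - (5)(-4)) - (-5)·((3)(3) - (5)(-2)) + (-4)·((3)(-4) - (2)(-2))
  = (-3)(26) - (-5)(19) + (-4)(-8)
  = 49
M₁₄ = det[[-3, -5, -3]; [3, 2, -4]; [-2, -4, 4]]
  = (-3)·((2)(4) - (-4)(-4)) - (-5)·((3)(4) - (-4)(-2)) + (-3)·((3)(-4) - (2)(-2))
  = (-3)(-8) - (-5)(4) + (-3)(-8)
  = 68

det(A) = (-2)(270) - (4)(137) + (-3)(49) - (1)(68) = -1303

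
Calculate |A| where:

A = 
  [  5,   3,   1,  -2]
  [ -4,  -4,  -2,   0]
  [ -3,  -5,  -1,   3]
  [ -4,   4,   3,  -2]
Cofactor expansion along row 1: det(A) = a₁₁M₁₁ - a₁₂M₁₂ + a₁₃M₁₃ - a₁₄M₁₄

M₁₁ = det[[-4, -2, 0]; [-5, -1, 3]; [4, 3, -2]]
  = (-4)·((-1)(-2) - (3)(3)) - (-2)·((-5)(-2) - (3)(4)) + (0)·((-5)(3) - (-1)(4))
  = (-4)(-7) - (-2)(-2) + (0)(-11)
  = 24
M₁₂ = det[[-4, -2, 0]; [-3, -1, 3]; [-4, 3, -2]]
  = (-4)·((-1)(-2) - (3)(3)) - (-2)·((-3)(-2) - (3)(-4)) + (0)·((-3)(3) - (-1)(-4))
  = (-4)(-7) - (-2)(18) + (0)(-13)
  = 64
M₁₃ = det[[-4, -4, 0]; [-3, -5, 3]; [-4, 4, -2]]
  = (-4)·((-5)(-2) - (3)(4)) - (-4)·((-3)(-2) - (3)(-4)) + (0)·((-3)(4) - (-5)(-4))
  = (-4)(-2) - (-4)(18) + (0)(-32)
  = 80
M₁₄ = det[[-4, -4, -2]; [-3, -5, -1]; [-4, 4, 3]]
  = (-4)·((-5)(3) - (-1)(4)) - (-4)·((-3)(3) - (-1)(-4)) + (-2)·((-3)(4) - (-5)(-4))
  = (-4)(-11) - (-4)(-13) + (-2)(-32)
  = 56

det(A) = (5)(24) - (3)(64) + (1)(80) - (-2)(56) = 120

det(A) = 120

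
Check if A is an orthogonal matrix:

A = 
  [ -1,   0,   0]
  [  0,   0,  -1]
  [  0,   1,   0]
Yes

AᵀA = 
  [  1,   0,   0]
  [  0,   1,   0]
  [  0,   0,   1]
= I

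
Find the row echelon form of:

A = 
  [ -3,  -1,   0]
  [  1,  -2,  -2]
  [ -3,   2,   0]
Row operations:
R2 → R2 + (1/3)·R1
R3 → R3 - (1)·R1
R3 → R3 + (9/7)·R2

Resulting echelon form:
REF = 
  [   -3,    -1,     0]
  [    0,  -7/3,    -2]
  [    0,     0, -18/7]

Rank = 3 (number of non-zero pivot rows).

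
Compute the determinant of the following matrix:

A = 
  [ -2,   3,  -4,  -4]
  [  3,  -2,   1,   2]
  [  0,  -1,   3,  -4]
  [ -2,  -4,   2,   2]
250

Cofactor expansion along row 1: det(A) = a₁₁M₁₁ - a₁₂M₁₂ + a₁₃M₁₃ - a₁₄M₁₄

M₁₁ = det[[-2, 1, 2]; [-1, 3, -4]; [-4, 2, 2]]
  = (-2)·((3)(2) - (-4)(2)) - (1)·((-1)(2) - (-4)(-4)) + (2)·((-1)(2) - (3)(-4))
  = (-2)(14) - (1)(-18) + (2)(10)
  = 10
M₁₂ = det[[3, 1, 2]; [0, 3, -4]; [-2, 2, 2]]
  = (3)·((3)(2) - (-4)(2)) - (1)·((0)(2) - (-4)(-2)) + (2)·((0)(2) - (3)(-2))
  = (3)(14) - (1)(-8) + (2)(6)
  = 62
M₁₃ = det[[3, -2, 2]; [0, -1, -4]; [-2, -4, 2]]
  = (3)·((-1)(2) - (-4)(-4)) - (-2)·((0)(2) - (-4)(-2)) + (2)·((0)(-4) - (-1)(-2))
  = (3)(-18) - (-2)(-8) + (2)(-2)
  = -74
M₁₄ = det[[3, -2, 1]; [0, -1, 3]; [-2, -4, 2]]
  = (3)·((-1)(2) - (3)(-4)) - (-2)·((0)(2) - (3)(-2)) + (1)·((0)(-4) - (-1)(-2))
  = (3)(10) - (-2)(6) + (1)(-2)
  = 40

det(A) = (-2)(10) - (3)(62) + (-4)(-74) - (-4)(40) = 250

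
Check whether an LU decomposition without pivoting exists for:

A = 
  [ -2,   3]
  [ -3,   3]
Yes.
A[1,1] = -2 ≠ 0, so Gaussian elimination proceeds without a row swap: multiplier ℓ₂₁ = (-3)/(-2) = 3/2, and U[2,2] = 3 - (3/2)(3) = -3/2.
L = 
  [  1,   0]
  [3/2,   1]
U = 
  [  -2,    3]
  [   0, -3/2]
Check row 2 of LU: [(3/2)(-2), (3/2)(3) + (-3/2)] = [-3, 3] = row 2 of A ✓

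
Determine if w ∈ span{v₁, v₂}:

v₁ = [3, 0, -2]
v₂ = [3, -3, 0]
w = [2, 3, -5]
No

Form the augmented matrix and row-reduce:
[v₁|v₂|w] = 
  [  3,   3,   2]
  [  0,  -3,   3]
  [ -2,   0,  -5]
R3 → R3 + (2/3)·R1
R3 → R3 + (2/3)·R2
REF = 
  [   3,    3,    2]
  [   0,   -3,    3]
  [   0,    0, -5/3]

Row 3 reads [0 0 | -5/3], i.e. 0 = -5/3, so the system is inconsistent and w ∉ span{v₁, v₂}.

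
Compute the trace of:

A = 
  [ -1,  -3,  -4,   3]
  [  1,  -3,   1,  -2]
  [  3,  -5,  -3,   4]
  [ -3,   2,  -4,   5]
-2

tr(A) = -1 + -3 + -3 + 5 = -2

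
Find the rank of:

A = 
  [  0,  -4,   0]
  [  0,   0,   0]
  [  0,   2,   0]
Row reduce:
R3 → R3 + (1/2)·R1
REF = 
  [  0,  -4,   0]
  [  0,   0,   0]
  [  0,   0,   0]
Pivot columns: 2 → 1 pivot.

rank(A) = 1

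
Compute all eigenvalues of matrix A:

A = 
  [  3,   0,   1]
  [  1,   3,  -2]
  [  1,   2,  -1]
Characteristic polynomial: det(λI - A) = λ³ - 5λ² + 6λ - 2
Testing integer divisors of the constant term: p(1) = 0, so (λ - 1) is a factor:
p(λ) = (λ - 1)(λ² - 4λ + 2)
λ² - 4λ + 2 = 0  ⇒  λ = (4 ± √((-4)² - 4·(2)))/2 = (4 ± √(8))/2
  = 2 + √2,  2 - √2

λ = 1, 2 + √2, 2 - √2  (≈ 1, 3.414, 0.5858)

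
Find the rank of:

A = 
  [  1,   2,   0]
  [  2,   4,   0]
Row reduce:
R2 → R2 - (2)·R1
REF = 
  [  1,   2,   0]
  [  0,   0,   0]
Pivot columns: 1 → 1 pivot.

rank(A) = 1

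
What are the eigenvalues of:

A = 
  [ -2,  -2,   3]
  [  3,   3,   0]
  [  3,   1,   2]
Characteristic polynomial: det(λI - A) = λ³ - 3λ² - 7λ + 18
Testing integer divisors of the constant term: p(2) = 0, so (λ - 2) is a factor:
p(λ) = (λ - 2)(λ² - λ - 9)
λ² - λ - 9 = 0  ⇒  λ = (1 ± √((-1)² - 4·(-9)))/2 = (1 ± √(37))/2
  = (1 + √37)/2,  (1 - √37)/2

λ = 2, (1 + √37)/2, (1 - √37)/2  (≈ 2, 3.541, -2.541)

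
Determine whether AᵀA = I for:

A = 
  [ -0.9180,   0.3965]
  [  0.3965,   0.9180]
Yes

AᵀA = 
  [  0.9999,   0]
  [  0,   0.9999]
≈ I (equal to I up to the 4-dp rounding of the entries)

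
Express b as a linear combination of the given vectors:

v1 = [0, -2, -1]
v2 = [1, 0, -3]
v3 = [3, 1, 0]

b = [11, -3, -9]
c1 = 3, c2 = 2, c3 = 3

b = 3·v1 + 2·v2 + 3·v3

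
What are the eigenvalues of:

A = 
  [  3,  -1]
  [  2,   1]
λ = 2 + i, 2 - i  (≈ 2 + 1i, 2 - 1i)

tr(A) = 4, det(A) = 5
Characteristic polynomial: λ² - tr(A)λ + det(A) = λ² - 4λ + 5
λ² - 4λ + 5 = 0  ⇒  λ = (4 ± √((-4)² - 4·(5)))/2 = (4 ± √(-4))/2
  = 2 + i,  2 - i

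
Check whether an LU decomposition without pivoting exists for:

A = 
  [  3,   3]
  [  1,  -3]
Yes.
A[1,1] = 3 ≠ 0, so Gaussian elimination proceeds without a row swap: multiplier ℓ₂₁ = (1)/(3) = 1/3, and U[2,2] = -3 - (1/3)(3) = -4.
L = 
  [  1,   0]
  [1/3,   1]
U = 
  [  3,   3]
  [  0,  -4]
Check row 2 of LU: [(1/3)(3), (1/3)(3) + (-4)] = [1, -3] = row 2 of A ✓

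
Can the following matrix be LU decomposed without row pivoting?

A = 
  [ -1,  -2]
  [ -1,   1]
Yes.
A[1,1] = -1 ≠ 0, so Gaussian elimination proceeds without a row swap: multiplier ℓ₂₁ = (-1)/(-1) = 1, and U[2,2] = 1 - (1)(-2) = 3.
L = 
  [  1,   0]
  [  1,   1]
U = 
  [ -1,  -2]
  [  0,   3]
Check row 2 of LU: [(1)(-1), (1)(-2) + 3] = [-1, 1] = row 2 of A ✓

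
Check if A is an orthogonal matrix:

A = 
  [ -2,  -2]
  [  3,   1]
No

AᵀA = 
  [ 13,   7]
  [  7,   5]
≠ I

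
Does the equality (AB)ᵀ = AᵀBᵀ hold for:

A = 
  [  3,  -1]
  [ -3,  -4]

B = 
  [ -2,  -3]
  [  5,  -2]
No

(AB)ᵀ = 
  [-11, -14]
  [ -7,  17]

AᵀBᵀ = 
  [  3,  21]
  [ 14,   3]

The two matrices differ, so (AB)ᵀ ≠ AᵀBᵀ in general. The correct identity is (AB)ᵀ = BᵀAᵀ.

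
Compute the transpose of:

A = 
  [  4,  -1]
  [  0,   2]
Aᵀ = 
  [  4,   0]
  [ -1,   2]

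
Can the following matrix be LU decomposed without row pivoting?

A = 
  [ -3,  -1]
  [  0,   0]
Yes.
A[1,1] = -3 ≠ 0, so Gaussian elimination proceeds without a row swap: multiplier ℓ₂₁ = (0)/(-3) = 0, and U[2,2] = 0 - (0)(-1) = 0.
L = 
  [  1,   0]
  [  0,   1]
U = 
  [ -3,  -1]
  [  0,   0]
Check row 2 of LU: [(0)(-3), (0)(-1) + 0] = [0, 0] = row 2 of A ✓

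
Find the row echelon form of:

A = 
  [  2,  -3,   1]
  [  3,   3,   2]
Row operations:
R2 → R2 - (3/2)·R1

Resulting echelon form:
REF = 
  [   2,   -3,    1]
  [   0, 15/2,  1/2]

Rank = 2 (number of non-zero pivot rows).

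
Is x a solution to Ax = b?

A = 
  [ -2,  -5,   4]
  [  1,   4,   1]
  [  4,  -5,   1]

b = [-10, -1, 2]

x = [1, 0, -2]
Yes

Ax = [-10, -1, 2] = b ✓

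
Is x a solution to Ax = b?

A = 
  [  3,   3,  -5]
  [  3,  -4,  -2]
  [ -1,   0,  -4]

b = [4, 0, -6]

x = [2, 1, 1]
Yes

Ax = [4, 0, -6] = b ✓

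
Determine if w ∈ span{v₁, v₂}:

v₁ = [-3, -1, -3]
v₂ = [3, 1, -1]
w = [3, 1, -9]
Yes

Form the augmented matrix and row-reduce:
[v₁|v₂|w] = 
  [ -3,   3,   3]
  [ -1,   1,   1]
  [ -3,  -1,  -9]
R2 → R2 - (1/3)·R1
R3 → R3 - (1)·R1
Swap R2 ↔ R3
REF = 
  [ -3,   3,   3]
  [  0,  -4, -12]
  [  0,   0,   0]

No row of the form [0 0 | nonzero], so the system is consistent. Back-substitution gives c₁ = 2, c₂ = 3: w = (2)·v₁ + (3)·v₂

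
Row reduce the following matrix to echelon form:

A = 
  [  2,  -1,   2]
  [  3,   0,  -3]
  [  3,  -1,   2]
Row operations:
R2 → R2 - (3/2)·R1
R3 → R3 - (3/2)·R1
R3 → R3 - (1/3)·R2

Resulting echelon form:
REF = 
  [  2,  -1,   2]
  [  0, 3/2,  -6]
  [  0,   0,   1]

Rank = 3 (number of non-zero pivot rows).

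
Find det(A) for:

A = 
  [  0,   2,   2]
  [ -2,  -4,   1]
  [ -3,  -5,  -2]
Cofactor expansion along row 1:
det(A) = (0)·((-4)(-2) - (1)(-5)) - (2)·((-2)(-2) - (1)(-3)) + (2)·((-2)(-5) - (-4)(-3))
  = (0)(13) - (2)(7) + (2)(-2)
  = -18

det(A) = -18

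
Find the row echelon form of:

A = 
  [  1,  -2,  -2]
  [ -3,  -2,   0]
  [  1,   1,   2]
Row operations:
R2 → R2 + (3)·R1
R3 → R3 - (1)·R1
R3 → R3 + (3/8)·R2

Resulting echelon form:
REF = 
  [  1,  -2,  -2]
  [  0,  -8,  -6]
  [  0,   0, 7/4]

Rank = 3 (number of non-zero pivot rows).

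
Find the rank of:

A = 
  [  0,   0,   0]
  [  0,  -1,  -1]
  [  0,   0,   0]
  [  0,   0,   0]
rank(A) = 1

Row reduce:
Swap R1 ↔ R2
REF = 
  [  0,  -1,  -1]
  [  0,   0,   0]
  [  0,   0,   0]
  [  0,   0,   0]
Pivot columns: 2 → 1 pivot.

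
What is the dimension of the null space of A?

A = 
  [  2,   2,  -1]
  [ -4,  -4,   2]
nullity(A) = 2

Row reduce:
R2 → R2 + (2)·R1
REF = 
  [  2,   2,  -1]
  [  0,   0,   0]
Pivot columns: 1 → 1 pivot.
rank(A) = 1, so nullity(A) = 3 - 1 = 2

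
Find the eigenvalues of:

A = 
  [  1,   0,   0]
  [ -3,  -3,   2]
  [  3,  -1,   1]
Characteristic polynomial: det(λI - A) = λ³ + λ² - 3λ + 1
Testing integer divisors of the constant term: p(1) = 0, so (λ - 1) is a factor:
p(λ) = (λ - 1)(λ² + 2λ - 1)
λ² + 2λ - 1 = 0  ⇒  λ = (-2 ± √((2)² - 4·(-1)))/2 = (-2 ± √(8))/2
  = -1 + √2,  -1 - √2

λ = 1, -1 + √2, -1 - √2  (≈ 1, 0.4142, -2.414)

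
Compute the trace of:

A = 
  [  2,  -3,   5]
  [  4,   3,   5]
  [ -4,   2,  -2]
3

tr(A) = 2 + 3 + -2 = 3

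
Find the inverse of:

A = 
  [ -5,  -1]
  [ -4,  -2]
det(A) = (-5)(-2) - (-1)(-4) = 6
For a 2×2 matrix, A⁻¹ = (1/det(A)) · [[d, -b], [-c, a]]
    = (1/6) · [[-2, 1], [4, -5]]

A⁻¹ = 
  [-1/3,  1/6]
  [ 2/3, -5/6]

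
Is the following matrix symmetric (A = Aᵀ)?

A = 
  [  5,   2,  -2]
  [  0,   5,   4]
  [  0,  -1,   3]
No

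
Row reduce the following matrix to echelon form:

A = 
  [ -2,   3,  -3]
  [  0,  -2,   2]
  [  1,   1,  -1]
Row operations:
R3 → R3 + (1/2)·R1
R3 → R3 + (5/4)·R2

Resulting echelon form:
REF = 
  [ -2,   3,  -3]
  [  0,  -2,   2]
  [  0,   0,   0]

Rank = 2 (number of non-zero pivot rows).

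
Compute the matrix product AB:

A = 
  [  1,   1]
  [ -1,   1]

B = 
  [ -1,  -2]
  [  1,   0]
AB = 
  [  0,  -2]
  [  2,   2]

A is 2×2 and B is 2×2, so AB is 2×2. Each entry is (row of A)·(column of B):
AB[1,1] = (1)(-1) + (1)(1) = 0
AB[1,2] = (1)(-2) + (1)(0) = -2
AB[2,1] = (-1)(-1) + (1)(1) = 2
AB[2,2] = (-1)(-2) + (1)(0) = 2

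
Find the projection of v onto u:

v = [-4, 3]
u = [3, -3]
v·u = (-4)(3) + (3)(-3) = -21
u·u = (3)² + (-3)² = 18
proj_u(v) = (v·u / u·u) × u = (-21/18) × u = (-7/6) × u

proj_u(v) = [-7/2, 7/2]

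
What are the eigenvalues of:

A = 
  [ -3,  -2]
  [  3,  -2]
tr(A) = -5, det(A) = 12
Characteristic polynomial: λ² - tr(A)λ + det(A) = λ² + 5λ + 12
λ² + 5λ + 12 = 0  ⇒  λ = (-5 ± √((5)² - 4·(12)))/2 = (-5 ± √(-23))/2
  = (-5 + i√23)/2,  (-5 - i√23)/2

λ = (-5 + i√23)/2, (-5 - i√23)/2  (≈ -2.5 + 2.398i, -2.5 - 2.398i)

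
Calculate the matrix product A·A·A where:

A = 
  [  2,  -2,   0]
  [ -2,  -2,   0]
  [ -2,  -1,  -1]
A^3 = 
  [ 16, -16,   0]
  [-16, -16,   0]
  [-16, -15,  -1]

A² = A·A:
A²[1,1] = (2)(2) + (-2)(-2) + (0)(-2) = 8
A²[1,2] = (2)(-2) + (-2)(-2) + (0)(-1) = 0
A²[1,3] = (2)(0) + (-2)(0) + (0)(-1) = 0
A²[2,1] = (-2)(2) + (-2)(-2) + (0)(-2) = 0
A²[2,2] = (-2)(-2) + (-2)(-2) + (0)(-1) = 8
A²[2,3] = (-2)(0) + (-2)(0) + (0)(-1) = 0
A²[3,1] = (-2)(2) + (-1)(-2) + (-1)(-2) = 0
A²[3,2] = (-2)(-2) + (-1)(-2) + (-1)(-1) = 7
A²[3,3] = (-2)(0) + (-1)(0) + (-1)(-1) = 1
A² = 
  [  8,   0,   0]
  [  0,   8,   0]
  [  0,   7,   1]

A^3 = A^2·A:
A^3[1,1] = (8)(2) + (0)(-2) + (0)(-2) = 16
A^3[1,2] = (8)(-2) + (0)(-2) + (0)(-1) = -16
A^3[1,3] = (8)(0) + (0)(0) + (0)(-1) = 0
A^3[2,1] = (0)(2) + (8)(-2) + (0)(-2) = -16
A^3[2,2] = (0)(-2) + (8)(-2) + (0)(-1) = -16
A^3[2,3] = (0)(0) + (8)(0) + (0)(-1) = 0
A^3[3,1] = (0)(2) + (7)(-2) + (1)(-2) = -16
A^3[3,2] = (0)(-2) + (7)(-2) + (1)(-1) = -15
A^3[3,3] = (0)(0) + (7)(0) + (1)(-1) = -1
A^3 = 
  [ 16, -16,   0]
  [-16, -16,   0]
  [-16, -15,  -1]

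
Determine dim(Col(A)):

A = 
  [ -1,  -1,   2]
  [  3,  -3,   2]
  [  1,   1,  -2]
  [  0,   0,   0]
Row reduce:
R2 → R2 + (3)·R1
R3 → R3 + (1)·R1
REF = 
  [ -1,  -1,   2]
  [  0,  -6,   8]
  [  0,   0,   0]
  [  0,   0,   0]
Pivot columns: 1, 2 → 2 pivots.
dim(Col(A)) = number of pivot columns = 2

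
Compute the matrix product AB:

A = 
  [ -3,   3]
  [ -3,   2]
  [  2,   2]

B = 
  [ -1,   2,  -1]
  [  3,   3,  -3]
A is 3×2 and B is 2×3, so AB is 3×3. Each entry is (row of A)·(column of B):
AB[1,1] = (-3)(-1) + (3)(3) = 12
AB[1,2] = (-3)(2) + (3)(3) = 3
AB[1,3] = (-3)(-1) + (3)(-3) = -6
AB[2,1] = (-3)(-1) + (2)(3) = 9
AB[2,2] = (-3)(2) + (2)(3) = 0
AB[2,3] = (-3)(-1) + (2)(-3) = -3
AB[3,1] = (2)(-1) + (2)(3) = 4
AB[3,2] = (2)(2) + (2)(3) = 10
AB[3,3] = (2)(-1) + (2)(-3) = -8

AB = 
  [ 12,   3,  -6]
  [  9,   0,  -3]
  [  4,  10,  -8]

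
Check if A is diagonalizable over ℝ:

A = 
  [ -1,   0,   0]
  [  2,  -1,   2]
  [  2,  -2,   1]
No

Characteristic polynomial: det(λI - A) = λ³ + λ² + 3λ + 3
Testing integer divisors of the constant term: p(-1) = 0, so (λ + 1) is a factor:
p(λ) = (λ + 1)(λ² + 3)
λ² + 3 = 0  ⇒  λ = (0 ± √((0)² - 4·(3)))/2 = (0 ± √(-12))/2
  = i√3,  -i√3
Eigenvalues: -1, i√3, -i√3  (≈ -1, 0 + 1.732i, 0 - 1.732i)
Has complex eigenvalues (not diagonalizable over ℝ).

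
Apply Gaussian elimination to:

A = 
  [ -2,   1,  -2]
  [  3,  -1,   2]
Row operations:
R2 → R2 + (3/2)·R1

Resulting echelon form:
REF = 
  [ -2,   1,  -2]
  [  0, 1/2,  -1]

Rank = 2 (number of non-zero pivot rows).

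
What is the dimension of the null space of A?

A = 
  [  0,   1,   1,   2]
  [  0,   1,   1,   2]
nullity(A) = 3

Row reduce:
R2 → R2 - (1)·R1
REF = 
  [  0,   1,   1,   2]
  [  0,   0,   0,   0]
Pivot columns: 2 → 1 pivot.
rank(A) = 1, so nullity(A) = 4 - 1 = 3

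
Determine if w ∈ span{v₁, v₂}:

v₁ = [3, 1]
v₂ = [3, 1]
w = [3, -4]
No

Form the augmented matrix and row-reduce:
[v₁|v₂|w] = 
  [  3,   3,   3]
  [  1,   1,  -4]
R2 → R2 - (1/3)·R1
REF = 
  [  3,   3,   3]
  [  0,   0,  -5]

Row 2 reads [0 0 | -5], i.e. 0 = -5, so the system is inconsistent and w ∉ span{v₁, v₂}.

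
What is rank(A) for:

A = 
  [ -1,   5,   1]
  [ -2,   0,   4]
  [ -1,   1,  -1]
Row reduce:
R2 → R2 - (2)·R1
R3 → R3 - (1)·R1
R3 → R3 - (2/5)·R2
REF = 
  [   -1,     5,     1]
  [    0,   -10,     2]
  [    0,     0, -14/5]
Pivot columns: 1, 2, 3 → 3 pivots.

rank(A) = 3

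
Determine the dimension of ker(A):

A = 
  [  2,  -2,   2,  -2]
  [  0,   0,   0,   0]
nullity(A) = 3

Row reduce:
(no row operations needed)
REF = 
  [  2,  -2,   2,  -2]
  [  0,   0,   0,   0]
Pivot columns: 1 → 1 pivot.
rank(A) = 1, so nullity(A) = 4 - 1 = 3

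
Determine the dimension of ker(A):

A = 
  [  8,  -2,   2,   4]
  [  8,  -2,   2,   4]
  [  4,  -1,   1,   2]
nullity(A) = 3

Row reduce:
R2 → R2 - (1)·R1
R3 → R3 - (1/2)·R1
REF = 
  [  8,  -2,   2,   4]
  [  0,   0,   0,   0]
  [  0,   0,   0,   0]
Pivot columns: 1 → 1 pivot.
rank(A) = 1, so nullity(A) = 4 - 1 = 3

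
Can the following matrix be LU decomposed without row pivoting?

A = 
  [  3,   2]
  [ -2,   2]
Yes.
A[1,1] = 3 ≠ 0, so Gaussian elimination proceeds without a row swap: multiplier ℓ₂₁ = (-2)/(3) = -2/3, and U[2,2] = 2 - (-2/3)(2) = 10/3.
L = 
  [   1,    0]
  [-2/3,    1]
U = 
  [   3,    2]
  [   0, 10/3]
Check row 2 of LU: [(-2/3)(3), (-2/3)(2) + (10/3)] = [-2, 2] = row 2 of A ✓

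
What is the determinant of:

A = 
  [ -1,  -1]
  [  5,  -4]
9

For a 2×2 matrix, det = ad - bc = (-1)(-4) - (-1)(5) = 9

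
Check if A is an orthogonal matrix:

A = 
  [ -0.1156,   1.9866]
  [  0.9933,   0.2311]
No

AᵀA = 
  [  1,  -0.0001]
  [ -0.0001,   4]
≠ I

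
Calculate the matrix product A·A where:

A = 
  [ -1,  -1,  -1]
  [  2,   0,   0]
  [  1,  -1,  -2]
A² = A·A:
A²[1,1] = (-1)(-1) + (-1)(2) + (-1)(1) = -2
A²[1,2] = (-1)(-1) + (-1)(0) + (-1)(-1) = 2
A²[1,3] = (-1)(-1) + (-1)(0) + (-1)(-2) = 3
A²[2,1] = (2)(-1) + (0)(2) + (0)(1) = -2
A²[2,2] = (2)(-1) + (0)(0) + (0)(-1) = -2
A²[2,3] = (2)(-1) + (0)(0) + (0)(-2) = -2
A²[3,1] = (1)(-1) + (-1)(2) + (-2)(1) = -5
A²[3,2] = (1)(-1) + (-1)(0) + (-2)(-1) = 1
A²[3,3] = (1)(-1) + (-1)(0) + (-2)(-2) = 3
A² = 
  [ -2,   2,   3]
  [ -2,  -2,  -2]
  [ -5,   1,   3]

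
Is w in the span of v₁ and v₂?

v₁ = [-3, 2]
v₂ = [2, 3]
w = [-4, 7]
Yes

Form the augmented matrix and row-reduce:
[v₁|v₂|w] = 
  [ -3,   2,  -4]
  [  2,   3,   7]
R2 → R2 + (2/3)·R1
REF = 
  [  -3,    2,   -4]
  [   0, 13/3, 13/3]

No row of the form [0 0 | nonzero], so the system is consistent. Back-substitution gives c₁ = 2, c₂ = 1: w = (2)·v₁ + (1)·v₂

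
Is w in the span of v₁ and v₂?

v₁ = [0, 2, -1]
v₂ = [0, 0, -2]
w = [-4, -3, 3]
No

Form the augmented matrix and row-reduce:
[v₁|v₂|w] = 
  [  0,   0,  -4]
  [  2,   0,  -3]
  [ -1,  -2,   3]
Swap R1 ↔ R2
R3 → R3 + (1/2)·R1
Swap R2 ↔ R3
REF = 
  [  2,   0,  -3]
  [  0,  -2, 3/2]
  [  0,   0,  -4]

Row 3 reads [0 0 | -4], i.e. 0 = -4, so the system is inconsistent and w ∉ span{v₁, v₂}.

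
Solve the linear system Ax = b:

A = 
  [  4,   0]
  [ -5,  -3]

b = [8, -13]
Row reduce the augmented matrix [A|b]:
R2 → R2 + (5/4)·R1
REF = 
  [  4,   0,   8]
  [  0,  -3,  -3]

Back-substitution:
x₂ = (-3) / (-3) = 1
x₁ = (8 - (0)(1)) / 4 = 2

x = [2, 1]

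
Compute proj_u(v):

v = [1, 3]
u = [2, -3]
v·u = (1)(2) + (3)(-3) = -7
u·u = (2)² + (-3)² = 13
proj_u(v) = (v·u / u·u) × u = (-7/13) × u

proj_u(v) = [-14/13, 21/13]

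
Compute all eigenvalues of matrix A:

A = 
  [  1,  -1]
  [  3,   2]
tr(A) = 3, det(A) = 5
Characteristic polynomial: λ² - tr(A)λ + det(A) = λ² - 3λ + 5
λ² - 3λ + 5 = 0  ⇒  λ = (3 ± √((-3)² - 4·(5)))/2 = (3 ± √(-11))/2
  = (3 + i√11)/2,  (3 - i√11)/2

λ = (3 + i√11)/2, (3 - i√11)/2  (≈ 1.5 + 1.658i, 1.5 - 1.658i)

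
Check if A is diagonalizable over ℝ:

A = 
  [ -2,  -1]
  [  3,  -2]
No

tr(A) = -4, det(A) = 7
Characteristic polynomial: λ² - tr(A)λ + det(A) = λ² + 4λ + 7
λ² + 4λ + 7 = 0  ⇒  λ = (-4 ± √((4)² - 4·(7)))/2 = (-4 ± √(-12))/2
  = -2 + i√3,  -2 - i√3
Eigenvalues: -2 + i√3, -2 - i√3  (≈ -2 + 1.732i, -2 - 1.732i)
Has complex eigenvalues (not diagonalizable over ℝ).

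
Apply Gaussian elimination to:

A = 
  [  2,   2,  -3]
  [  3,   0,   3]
Row operations:
R2 → R2 - (3/2)·R1

Resulting echelon form:
REF = 
  [   2,    2,   -3]
  [   0,   -3, 15/2]

Rank = 2 (number of non-zero pivot rows).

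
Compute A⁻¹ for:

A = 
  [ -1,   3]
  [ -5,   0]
det(A) = (-1)(0) - (3)(-5) = 15
For a 2×2 matrix, A⁻¹ = (1/det(A)) · [[d, -b], [-c, a]]
    = (1/15) · [[0, -3], [5, -1]]

A⁻¹ = 
  [    0,  -1/5]
  [  1/3, -1/15]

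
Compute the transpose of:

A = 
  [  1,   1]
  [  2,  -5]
Aᵀ = 
  [  1,   2]
  [  1,  -5]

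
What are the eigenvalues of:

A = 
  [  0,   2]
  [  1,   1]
tr(A) = 1, det(A) = -2
Characteristic polynomial: λ² - tr(A)λ + det(A) = λ² - λ - 2
λ² - λ - 2 = (λ + 1)(λ - 2)

λ = 2, -1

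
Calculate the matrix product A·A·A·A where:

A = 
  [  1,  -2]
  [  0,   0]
A² = A·A:
A²[1,1] = (1)(1) + (-2)(0) = 1
A²[1,2] = (1)(-2) + (-2)(0) = -2
A²[2,1] = (0)(1) + (0)(0) = 0
A²[2,2] = (0)(-2) + (0)(0) = 0
A² = 
  [  1,  -2]
  [  0,   0]

A^3 = A^2·A:
A^3[1,1] = (1)(1) + (-2)(0) = 1
A^3[1,2] = (1)(-2) + (-2)(0) = -2
A^3[2,1] = (0)(1) + (0)(0) = 0
A^3[2,2] = (0)(-2) + (0)(0) = 0
A^3 = 
  [  1,  -2]
  [  0,   0]

A^4 = A^3·A:
A^4[1,1] = (1)(1) + (-2)(0) = 1
A^4[1,2] = (1)(-2) + (-2)(0) = -2
A^4[2,1] = (0)(1) + (0)(0) = 0
A^4[2,2] = (0)(-2) + (0)(0) = 0
A^4 = 
  [  1,  -2]
  [  0,   0]

Therefore
A^4 = 
  [  1,  -2]
  [  0,   0]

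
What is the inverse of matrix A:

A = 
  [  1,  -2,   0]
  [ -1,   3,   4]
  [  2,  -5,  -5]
det(A) = (1)·((3)(-5) - (4)(-5)) - (-2)·((-1)(-5) - (4)(2)) + (0)·((-1)(-5) - (3)(2))
  = (1)(5) - (-2)(-3) + (0)(-1)
  = -1
det(A) = -1 ≠ 0, so A is invertible.

Cofactors Cᵢⱼ = (-1)ⁱ⁺ʲ·Mᵢⱼ:
C = 
  [  5,   3,  -1]
  [-10,  -5,   1]
  [ -8,  -4,   1]

adj(A) = Cᵀ:
adj(A) = 
  [  5, -10,  -8]
  [  3,  -5,  -4]
  [ -1,   1,   1]

A⁻¹ = (-1) · adj(A):
A⁻¹ = 
  [ -5,  10,   8]
  [ -3,   5,   4]
  [  1,  -1,  -1]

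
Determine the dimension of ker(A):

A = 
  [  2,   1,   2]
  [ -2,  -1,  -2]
nullity(A) = 2

Row reduce:
R2 → R2 + (1)·R1
REF = 
  [  2,   1,   2]
  [  0,   0,   0]
Pivot columns: 1 → 1 pivot.
rank(A) = 1, so nullity(A) = 3 - 1 = 2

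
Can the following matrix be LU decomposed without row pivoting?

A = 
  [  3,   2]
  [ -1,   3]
Yes.
A[1,1] = 3 ≠ 0, so Gaussian elimination proceeds without a row swap: multiplier ℓ₂₁ = (-1)/(3) = -1/3, and U[2,2] = 3 - (-1/3)(2) = 11/3.
L = 
  [   1,    0]
  [-1/3,    1]
U = 
  [   3,    2]
  [   0, 11/3]
Check row 2 of LU: [(-1/3)(3), (-1/3)(2) + (11/3)] = [-1, 3] = row 2 of A ✓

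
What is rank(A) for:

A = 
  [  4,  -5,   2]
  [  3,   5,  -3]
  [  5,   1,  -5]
rank(A) = 3

Row reduce:
R2 → R2 - (3/4)·R1
R3 → R3 - (5/4)·R1
R3 → R3 - (29/35)·R2
REF = 
  [      4,      -5,       2]
  [      0,    35/4,    -9/2]
  [      0,       0, -132/35]
Pivot columns: 1, 2, 3 → 3 pivots.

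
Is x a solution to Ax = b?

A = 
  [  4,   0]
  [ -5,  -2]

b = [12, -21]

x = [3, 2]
No

Ax = [12, -19] ≠ b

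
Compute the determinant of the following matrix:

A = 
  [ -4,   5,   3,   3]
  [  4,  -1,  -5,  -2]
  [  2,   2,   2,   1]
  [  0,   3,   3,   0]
168

Cofactor expansion along row 1: det(A) = a₁₁M₁₁ - a₁₂M₁₂ + a₁₃M₁₃ - a₁₄M₁₄

M₁₁ = det[[-1, -5, -2]; [2, 2, 1]; [3, 3, 0]]
  = (-1)·((2)(0) - (1)(3)) - (-5)·((2)(0) - (1)(3)) + (-2)·((2)(3) - (2)(3))
  = (-1)(-3) - (-5)(-3) + (-2)(0)
  = -12
M₁₂ = det[[4, -5, -2]; [2, 2, 1]; [0, 3, 0]]
  = (4)·((2)(0) - (1)(3)) - (-5)·((2)(0) - (1)(0)) + (-2)·((2)(3) - (2)(0))
  = (4)(-3) - (-5)(0) + (-2)(6)
  = -24
M₁₃ = det[[4, -1, -2]; [2, 2, 1]; [0, 3, 0]]
  = (4)·((2)(0) - (1)(3)) - (-1)·((2)(0) - (1)(0)) + (-2)·((2)(3) - (2)(0))
  = (4)(-3) - (-1)(0) + (-2)(6)
  = -24
M₁₄ = det[[4, -1, -5]; [2, 2, 2]; [0, 3, 3]]
  = (4)·((2)(3) - (2)(3)) - (-1)·((2)(3) - (2)(0)) + (-5)·((2)(3) - (2)(0))
  = (4)(0) - (-1)(6) + (-5)(6)
  = -24

det(A) = (-4)(-12) - (5)(-24) + (3)(-24) - (3)(-24) = 168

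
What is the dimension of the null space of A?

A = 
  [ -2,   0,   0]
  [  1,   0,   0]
nullity(A) = 2

Row reduce:
R2 → R2 + (1/2)·R1
REF = 
  [ -2,   0,   0]
  [  0,   0,   0]
Pivot columns: 1 → 1 pivot.
rank(A) = 1, so nullity(A) = 3 - 1 = 2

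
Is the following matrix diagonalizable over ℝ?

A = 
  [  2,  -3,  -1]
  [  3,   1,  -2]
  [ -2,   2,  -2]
No

Characteristic polynomial: det(λI - A) = λ³ - λ² + 7λ + 34
By the rational root theorem any rational root is an integer dividing 34; none of those is a root, so p(λ) has no rational roots and hence (being an irreducible cubic) no repeated roots.
Discriminant of the cubic: Δ = -36683
Δ < 0 ⇒ one real eigenvalue and a complex-conjugate pair: λ ≈ 1.658 + 3.454i, 1.658 - 3.454i, -2.316
Has complex eigenvalues (not diagonalizable over ℝ).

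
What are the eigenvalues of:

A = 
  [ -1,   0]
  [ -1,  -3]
tr(A) = -4, det(A) = 3
Characteristic polynomial: λ² - tr(A)λ + det(A) = λ² + 4λ + 3
λ² + 4λ + 3 = (λ + 3)(λ + 1)

λ = -1, -3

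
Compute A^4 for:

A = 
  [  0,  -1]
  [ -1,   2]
A^4 = 
  [  5, -12]
  [-12,  29]

A² = A·A:
A²[1,1] = (0)(0) + (-1)(-1) = 1
A²[1,2] = (0)(-1) + (-1)(2) = -2
A²[2,1] = (-1)(0) + (2)(-1) = -2
A²[2,2] = (-1)(-1) + (2)(2) = 5
A² = 
  [  1,  -2]
  [ -2,   5]

A^3 = A^2·A:
A^3[1,1] = (1)(0) + (-2)(-1) = 2
A^3[1,2] = (1)(-1) + (-2)(2) = -5
A^3[2,1] = (-2)(0) + (5)(-1) = -5
A^3[2,2] = (-2)(-1) + (5)(2) = 12
A^3 = 
  [  2,  -5]
  [ -5,  12]

A^4 = A^3·A:
A^4[1,1] = (2)(0) + (-5)(-1) = 5
A^4[1,2] = (2)(-1) + (-5)(2) = -12
A^4[2,1] = (-5)(0) + (12)(-1) = -12
A^4[2,2] = (-5)(-1) + (12)(2) = 29
A^4 = 
  [  5, -12]
  [-12,  29]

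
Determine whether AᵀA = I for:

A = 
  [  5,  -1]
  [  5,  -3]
No

AᵀA = 
  [ 50, -20]
  [-20,  10]
≠ I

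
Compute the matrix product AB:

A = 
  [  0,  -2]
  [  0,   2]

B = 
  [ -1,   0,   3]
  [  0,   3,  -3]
A is 2×2 and B is 2×3, so AB is 2×3. Each entry is (row of A)·(column of B):
AB[1,1] = (0)(-1) + (-2)(0) = 0
AB[1,2] = (0)(0) + (-2)(3) = -6
AB[1,3] = (0)(3) + (-2)(-3) = 6
AB[2,1] = (0)(-1) + (2)(0) = 0
AB[2,2] = (0)(0) + (2)(3) = 6
AB[2,3] = (0)(3) + (2)(-3) = -6

AB = 
  [  0,  -6,   6]
  [  0,   6,  -6]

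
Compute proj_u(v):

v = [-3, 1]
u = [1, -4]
v·u = (-3)(1) + (1)(-4) = -7
u·u = (1)² + (-4)² = 17
proj_u(v) = (v·u / u·u) × u = (-7/17) × u

proj_u(v) = [-7/17, 28/17]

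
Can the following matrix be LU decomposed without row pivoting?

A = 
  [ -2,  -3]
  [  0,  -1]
Yes.
A[1,1] = -2 ≠ 0, so Gaussian elimination proceeds without a row swap: multiplier ℓ₂₁ = (0)/(-2) = 0, and U[2,2] = -1 - (0)(-3) = -1.
L = 
  [  1,   0]
  [  0,   1]
U = 
  [ -2,  -3]
  [  0,  -1]
Check row 2 of LU: [(0)(-2), (0)(-3) + (-1)] = [0, -1] = row 2 of A ✓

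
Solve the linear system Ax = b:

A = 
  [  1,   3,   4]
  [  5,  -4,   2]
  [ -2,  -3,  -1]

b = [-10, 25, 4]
Row reduce the augmented matrix [A|b]:
R2 → R2 - (5)·R1
R3 → R3 + (2)·R1
R3 → R3 + (3/19)·R2
REF = 
  [     1,      3,      4,    -10]
  [     0,    -19,    -18,     75]
  [     0,      0,  79/19, -79/19]

Back-substitution:
x₃ = (-79/19) / (79/19) = -1
x₂ = (75 - (-18)(-1)) / (-19) = -3
x₁ = (-10 - (3)(-3) - (4)(-1)) / 1 = 3

x = [3, -3, -1]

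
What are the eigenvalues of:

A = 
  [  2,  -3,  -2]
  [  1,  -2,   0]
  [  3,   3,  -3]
Characteristic polynomial: det(λI - A) = λ³ + 3λ² + 5λ + 15
Testing integer divisors of the constant term: p(-3) = 0, so (λ + 3) is a factor:
p(λ) = (λ + 3)(λ² + 5)
λ² + 5 = 0  ⇒  λ = (0 ± √((0)² - 4·(5)))/2 = (0 ± √(-20))/2
  = i√5,  -i√5

λ = -3, i√5, -i√5  (≈ -3, 0 + 2.236i, 0 - 2.236i)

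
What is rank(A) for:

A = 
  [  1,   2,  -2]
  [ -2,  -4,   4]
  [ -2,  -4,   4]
rank(A) = 1

Row reduce:
R2 → R2 + (2)·R1
R3 → R3 + (2)·R1
REF = 
  [  1,   2,  -2]
  [  0,   0,   0]
  [  0,   0,   0]
Pivot columns: 1 → 1 pivot.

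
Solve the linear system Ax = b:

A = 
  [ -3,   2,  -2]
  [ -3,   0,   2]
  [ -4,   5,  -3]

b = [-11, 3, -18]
Row reduce the augmented matrix [A|b]:
R2 → R2 - (1)·R1
R3 → R3 - (4/3)·R1
R3 → R3 + (7/6)·R2
REF = 
  [  -3,    2,   -2,  -11]
  [   0,   -2,    4,   14]
  [   0,    0, 13/3,   13]

Back-substitution:
x₃ = 13 / (13/3) = 3
x₂ = (14 - (4)(3)) / (-2) = -1
x₁ = (-11 - (2)(-1) - (-2)(3)) / (-3) = 1

x = [1, -1, 3]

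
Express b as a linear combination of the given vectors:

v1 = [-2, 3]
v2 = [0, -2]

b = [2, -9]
c1 = -1, c2 = 3

b = -1·v1 + 3·v2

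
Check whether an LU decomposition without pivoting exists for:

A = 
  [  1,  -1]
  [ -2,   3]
Yes.
A[1,1] = 1 ≠ 0, so Gaussian elimination proceeds without a row swap: multiplier ℓ₂₁ = (-2)/(1) = -2, and U[2,2] = 3 - (-2)(-1) = 1.
L = 
  [  1,   0]
  [ -2,   1]
U = 
  [  1,  -1]
  [  0,   1]
Check row 2 of LU: [(-2)(1), (-2)(-1) + 1] = [-2, 3] = row 2 of A ✓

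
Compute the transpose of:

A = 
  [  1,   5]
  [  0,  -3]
Aᵀ = 
  [  1,   0]
  [  5,  -3]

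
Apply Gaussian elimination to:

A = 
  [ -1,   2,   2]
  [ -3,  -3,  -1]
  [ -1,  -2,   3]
Row operations:
R2 → R2 - (3)·R1
R3 → R3 - (1)·R1
R3 → R3 - (4/9)·R2

Resulting echelon form:
REF = 
  [  -1,    2,    2]
  [   0,   -9,   -7]
  [   0,    0, 37/9]

Rank = 3 (number of non-zero pivot rows).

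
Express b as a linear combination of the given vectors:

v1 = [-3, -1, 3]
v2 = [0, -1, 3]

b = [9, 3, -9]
c1 = -3, c2 = 0

b = -3·v1 + 0·v2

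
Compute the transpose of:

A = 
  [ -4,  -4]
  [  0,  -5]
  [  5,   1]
Aᵀ = 
  [ -4,   0,   5]
  [ -4,  -5,   1]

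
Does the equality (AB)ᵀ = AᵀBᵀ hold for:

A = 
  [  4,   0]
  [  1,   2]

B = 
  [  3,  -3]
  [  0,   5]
No

(AB)ᵀ = 
  [ 12,   3]
  [-12,   7]

AᵀBᵀ = 
  [  9,   5]
  [ -6,  10]

The two matrices differ, so (AB)ᵀ ≠ AᵀBᵀ in general. The correct identity is (AB)ᵀ = BᵀAᵀ.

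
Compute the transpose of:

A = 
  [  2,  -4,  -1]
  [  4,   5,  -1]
Aᵀ = 
  [  2,   4]
  [ -4,   5]
  [ -1,  -1]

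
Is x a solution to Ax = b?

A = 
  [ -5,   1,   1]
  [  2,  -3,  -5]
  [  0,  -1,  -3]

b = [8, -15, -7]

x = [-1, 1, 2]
Yes

Ax = [8, -15, -7] = b ✓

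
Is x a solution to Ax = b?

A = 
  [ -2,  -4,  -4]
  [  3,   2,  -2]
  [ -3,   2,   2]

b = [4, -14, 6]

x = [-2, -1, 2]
No

Ax = [0, -12, 8] ≠ b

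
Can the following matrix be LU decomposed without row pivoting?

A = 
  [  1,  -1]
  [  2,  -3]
Yes.
A[1,1] = 1 ≠ 0, so Gaussian elimination proceeds without a row swap: multiplier ℓ₂₁ = (2)/(1) = 2, and U[2,2] = -3 - (2)(-1) = -1.
L = 
  [  1,   0]
  [  2,   1]
U = 
  [  1,  -1]
  [  0,  -1]
Check row 2 of LU: [(2)(1), (2)(-1) + (-1)] = [2, -3] = row 2 of A ✓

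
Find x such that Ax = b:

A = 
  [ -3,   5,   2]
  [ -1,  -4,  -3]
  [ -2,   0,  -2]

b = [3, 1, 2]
x = [-1, 0, 0]

Row reduce the augmented matrix [A|b]:
R2 → R2 - (1/3)·R1
R3 → R3 - (2/3)·R1
R3 → R3 - (10/17)·R2
REF = 
  [    -3,      5,      2,      3]
  [     0,  -17/3,  -11/3,      0]
  [     0,      0, -20/17,      0]

Back-substitution:
x₃ = 0 / (-20/17) = 0
x₂ = (0 - (-11/3)(0)) / (-17/3) = 0
x₁ = (3 - (5)(0) - (2)(0)) / (-3) = -1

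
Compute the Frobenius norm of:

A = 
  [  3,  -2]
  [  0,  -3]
||A||_F = 4.69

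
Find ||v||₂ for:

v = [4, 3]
5

||v||₂ = √((4)² + (3)²) = √25 = 5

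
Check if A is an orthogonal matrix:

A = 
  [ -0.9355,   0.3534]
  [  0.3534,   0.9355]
Yes

AᵀA = 
  [  1.0001,   0]
  [  0,   1.0001]
≈ I (equal to I up to the 4-dp rounding of the entries)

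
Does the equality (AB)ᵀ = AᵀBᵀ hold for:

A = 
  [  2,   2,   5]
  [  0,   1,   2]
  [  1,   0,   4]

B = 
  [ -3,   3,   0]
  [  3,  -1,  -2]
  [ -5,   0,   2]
No

(AB)ᵀ = 
  [-25,  -7, -23]
  [  4,  -1,   3]
  [  6,   2,   8]

AᵀBᵀ = 
  [ -6,   4,  -8]
  [ -3,   5, -10]
  [ -9,   5, -17]

The two matrices differ, so (AB)ᵀ ≠ AᵀBᵀ in general. The correct identity is (AB)ᵀ = BᵀAᵀ.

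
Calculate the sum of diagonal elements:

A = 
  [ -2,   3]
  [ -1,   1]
-1

tr(A) = -2 + 1 = -1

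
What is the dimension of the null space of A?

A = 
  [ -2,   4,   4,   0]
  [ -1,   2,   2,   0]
nullity(A) = 3

Row reduce:
R2 → R2 - (1/2)·R1
REF = 
  [ -2,   4,   4,   0]
  [  0,   0,   0,   0]
Pivot columns: 1 → 1 pivot.
rank(A) = 1, so nullity(A) = 4 - 1 = 3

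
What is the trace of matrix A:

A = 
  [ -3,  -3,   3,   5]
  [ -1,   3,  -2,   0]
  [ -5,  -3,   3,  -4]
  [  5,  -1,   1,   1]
4

tr(A) = -3 + 3 + 3 + 1 = 4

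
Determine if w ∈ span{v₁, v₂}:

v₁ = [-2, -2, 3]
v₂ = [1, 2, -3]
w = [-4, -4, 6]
Yes

Form the augmented matrix and row-reduce:
[v₁|v₂|w] = 
  [ -2,   1,  -4]
  [ -2,   2,  -4]
  [  3,  -3,   6]
R2 → R2 - (1)·R1
R3 → R3 + (3/2)·R1
R3 → R3 + (3/2)·R2
REF = 
  [ -2,   1,  -4]
  [  0,   1,   0]
  [  0,   0,   0]

No row of the form [0 0 | nonzero], so the system is consistent. Back-substitution gives c₁ = 2, c₂ = 0: w = (2)·v₁ + (0)·v₂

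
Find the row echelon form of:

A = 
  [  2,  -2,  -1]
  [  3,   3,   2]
Row operations:
R2 → R2 - (3/2)·R1

Resulting echelon form:
REF = 
  [  2,  -2,  -1]
  [  0,   6, 7/2]

Rank = 2 (number of non-zero pivot rows).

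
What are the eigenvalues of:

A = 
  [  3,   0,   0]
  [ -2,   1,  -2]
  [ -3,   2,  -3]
Characteristic polynomial: det(λI - A) = λ³ - λ² - 5λ - 3
Testing integer divisors of the constant term: p(-1) = 0, so (λ + 1) is a factor:
p(λ) = (λ + 1)(λ² - 2λ - 3)
λ² - 2λ - 3 = (λ + 1)(λ - 3)

λ = -1, 3, -1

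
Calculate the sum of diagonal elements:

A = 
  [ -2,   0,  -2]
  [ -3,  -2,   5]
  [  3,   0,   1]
-3

tr(A) = -2 + -2 + 1 = -3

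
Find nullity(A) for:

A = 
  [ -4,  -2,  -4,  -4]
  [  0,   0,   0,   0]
nullity(A) = 3

Row reduce:
(no row operations needed)
REF = 
  [ -4,  -2,  -4,  -4]
  [  0,   0,   0,   0]
Pivot columns: 1 → 1 pivot.
rank(A) = 1, so nullity(A) = 4 - 1 = 3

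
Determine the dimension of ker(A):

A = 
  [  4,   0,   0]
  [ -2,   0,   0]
nullity(A) = 2

Row reduce:
R2 → R2 + (1/2)·R1
REF = 
  [  4,   0,   0]
  [  0,   0,   0]
Pivot columns: 1 → 1 pivot.
rank(A) = 1, so nullity(A) = 3 - 1 = 2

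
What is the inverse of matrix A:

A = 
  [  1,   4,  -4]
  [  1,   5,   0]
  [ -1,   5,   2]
det(A) = (1)·((5)(2) - (0)(5)) - (4)·((1)(2) - (0)(-1)) + (-4)·((1)(5) - (5)(-1))
  = (1)(10) - (4)(2) + (-4)(10)
  = -38
det(A) = -38 ≠ 0, so A is invertible.

Cofactors Cᵢⱼ = (-1)ⁱ⁺ʲ·Mᵢⱼ:
C = 
  [ 10,  -2,  10]
  [-28,  -2,  -9]
  [ 20,  -4,   1]

adj(A) = Cᵀ:
adj(A) = 
  [ 10, -28,  20]
  [ -2,  -2,  -4]
  [ 10,  -9,   1]

A⁻¹ = (-1/38) · adj(A):
A⁻¹ = 
  [ -5/19,  14/19, -10/19]
  [  1/19,   1/19,   2/19]
  [ -5/19,   9/38,  -1/38]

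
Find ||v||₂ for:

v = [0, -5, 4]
6.403

||v||₂ = √((0)² + (-5)² + (4)²) = √41 = 6.403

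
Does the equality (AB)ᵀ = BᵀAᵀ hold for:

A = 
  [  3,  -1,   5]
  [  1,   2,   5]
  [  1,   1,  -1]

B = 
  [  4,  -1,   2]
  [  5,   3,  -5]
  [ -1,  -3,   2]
Yes

(AB)ᵀ = 
  [  2,   9,  10]
  [-21, -10,   5]
  [ 21,   2,  -5]

BᵀAᵀ = 
  [  2,   9,  10]
  [-21, -10,   5]
  [ 21,   2,  -5]

Both sides are equal — this is the standard identity (AB)ᵀ = BᵀAᵀ, which holds for all A, B.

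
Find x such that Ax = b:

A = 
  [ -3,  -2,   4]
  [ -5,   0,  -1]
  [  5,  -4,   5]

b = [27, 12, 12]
x = [-3, -3, 3]

Row reduce the augmented matrix [A|b]:
R2 → R2 - (5/3)·R1
R3 → R3 + (5/3)·R1
R3 → R3 + (11/5)·R2
REF = 
  [   -3,    -2,     4,    27]
  [    0,  10/3, -23/3,   -33]
  [    0,     0, -26/5, -78/5]

Back-substitution:
x₃ = (-78/5) / (-26/5) = 3
x₂ = (-33 - (-23/3)(3)) / (10/3) = -3
x₁ = (27 - (-2)(-3) - (4)(3)) / (-3) = -3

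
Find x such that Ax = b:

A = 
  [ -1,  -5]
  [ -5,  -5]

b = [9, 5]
x = [1, -2]

Row reduce the augmented matrix [A|b]:
R2 → R2 - (5)·R1
REF = 
  [ -1,  -5,   9]
  [  0,  20, -40]

Back-substitution:
x₂ = (-40) / 20 = -2
x₁ = (9 - (-5)(-2)) / (-1) = 1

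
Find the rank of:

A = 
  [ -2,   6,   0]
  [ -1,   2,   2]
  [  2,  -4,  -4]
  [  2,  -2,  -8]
Row reduce:
R2 → R2 - (1/2)·R1
R3 → R3 + (1)·R1
R4 → R4 + (1)·R1
R3 → R3 + (2)·R2
R4 → R4 + (4)·R2
REF = 
  [ -2,   6,   0]
  [  0,  -1,   2]
  [  0,   0,   0]
  [  0,   0,   0]
Pivot columns: 1, 2 → 2 pivots.

rank(A) = 2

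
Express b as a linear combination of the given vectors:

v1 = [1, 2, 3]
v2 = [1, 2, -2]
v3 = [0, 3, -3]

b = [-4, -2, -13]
c1 = -3, c2 = -1, c3 = 2

b = -3·v1 + -1·v2 + 2·v3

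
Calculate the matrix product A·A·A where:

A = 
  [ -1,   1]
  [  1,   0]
A² = A·A:
A²[1,1] = (-1)(-1) + (1)(1) = 2
A²[1,2] = (-1)(1) + (1)(0) = -1
A²[2,1] = (1)(-1) + (0)(1) = -1
A²[2,2] = (1)(1) + (0)(0) = 1
A² = 
  [  2,  -1]
  [ -1,   1]

A^3 = A^2·A:
A^3[1,1] = (2)(-1) + (-1)(1) = -3
A^3[1,2] = (2)(1) + (-1)(0) = 2
A^3[2,1] = (-1)(-1) + (1)(1) = 2
A^3[2,2] = (-1)(1) + (1)(0) = -1
A^3 = 
  [ -3,   2]
  [  2,  -1]

Therefore
A^3 = 
  [ -3,   2]
  [  2,  -1]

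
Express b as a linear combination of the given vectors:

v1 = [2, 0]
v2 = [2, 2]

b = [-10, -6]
c1 = -2, c2 = -3

b = -2·v1 + -3·v2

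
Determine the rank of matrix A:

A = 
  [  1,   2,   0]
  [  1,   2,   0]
Row reduce:
R2 → R2 - (1)·R1
REF = 
  [  1,   2,   0]
  [  0,   0,   0]
Pivot columns: 1 → 1 pivot.

rank(A) = 1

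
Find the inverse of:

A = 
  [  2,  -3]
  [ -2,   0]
det(A) = (2)(0) - (-3)(-2) = -6
For a 2×2 matrix, A⁻¹ = (1/det(A)) · [[d, -b], [-c, a]]
    = (-1/6) · [[0, 3], [2, 2]]

A⁻¹ = 
  [   0, -1/2]
  [-1/3, -1/3]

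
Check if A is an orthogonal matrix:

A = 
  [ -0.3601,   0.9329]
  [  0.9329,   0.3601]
Yes

AᵀA = 
  [  1,   0]
  [  0,   1]
≈ I (equal to I up to the 4-dp rounding of the entries)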